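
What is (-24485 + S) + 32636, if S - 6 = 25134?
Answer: 33291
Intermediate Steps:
S = 25140 (S = 6 + 25134 = 25140)
(-24485 + S) + 32636 = (-24485 + 25140) + 32636 = 655 + 32636 = 33291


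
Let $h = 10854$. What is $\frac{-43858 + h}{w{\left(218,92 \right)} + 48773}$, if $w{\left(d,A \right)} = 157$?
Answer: $- \frac{16502}{24465} \approx -0.67451$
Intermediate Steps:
$\frac{-43858 + h}{w{\left(218,92 \right)} + 48773} = \frac{-43858 + 10854}{157 + 48773} = - \frac{33004}{48930} = \left(-33004\right) \frac{1}{48930} = - \frac{16502}{24465}$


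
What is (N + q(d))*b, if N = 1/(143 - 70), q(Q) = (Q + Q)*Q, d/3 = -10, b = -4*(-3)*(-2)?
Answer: -3153624/73 ≈ -43200.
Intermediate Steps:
b = -24 (b = 12*(-2) = -24)
d = -30 (d = 3*(-10) = -30)
q(Q) = 2*Q² (q(Q) = (2*Q)*Q = 2*Q²)
N = 1/73 ≈ 0.013699
(N + q(d))*b = (1/73 + 2*(-30)²)*(-24) = (1/73 + 2*900)*(-24) = (1/73 + 1800)*(-24) = (131401/73)*(-24) = -3153624/73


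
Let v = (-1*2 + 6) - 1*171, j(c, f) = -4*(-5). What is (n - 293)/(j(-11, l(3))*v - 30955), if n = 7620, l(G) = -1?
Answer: -7327/34295 ≈ -0.21365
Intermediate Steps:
j(c, f) = 20
v = -167 (v = (-2 + 6) - 171 = 4 - 171 = -167)
(n - 293)/(j(-11, l(3))*v - 30955) = (7620 - 293)/(20*(-167) - 30955) = 7327/(-3340 - 30955) = 7327/(-34295) = 7327*(-1/34295) = -7327/34295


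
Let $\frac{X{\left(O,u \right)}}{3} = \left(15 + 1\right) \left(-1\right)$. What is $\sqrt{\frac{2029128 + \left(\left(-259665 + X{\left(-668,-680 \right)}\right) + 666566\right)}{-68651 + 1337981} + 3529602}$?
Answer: $\frac{\sqrt{5686893065618500530}}{1269330} \approx 1878.7$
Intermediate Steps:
$X{\left(O,u \right)} = -48$ ($X{\left(O,u \right)} = 3 \left(15 + 1\right) \left(-1\right) = 3 \cdot 16 \left(-1\right) = 3 \left(-16\right) = -48$)
$\sqrt{\frac{2029128 + \left(\left(-259665 + X{\left(-668,-680 \right)}\right) + 666566\right)}{-68651 + 1337981} + 3529602} = \sqrt{\frac{2029128 + \left(\left(-259665 - 48\right) + 666566\right)}{-68651 + 1337981} + 3529602} = \sqrt{\frac{2029128 + \left(-259713 + 666566\right)}{1269330} + 3529602} = \sqrt{\left(2029128 + 406853\right) \frac{1}{1269330} + 3529602} = \sqrt{2435981 \cdot \frac{1}{1269330} + 3529602} = \sqrt{\frac{2435981}{1269330} + 3529602} = \sqrt{\frac{4480232142641}{1269330}} = \frac{\sqrt{5686893065618500530}}{1269330}$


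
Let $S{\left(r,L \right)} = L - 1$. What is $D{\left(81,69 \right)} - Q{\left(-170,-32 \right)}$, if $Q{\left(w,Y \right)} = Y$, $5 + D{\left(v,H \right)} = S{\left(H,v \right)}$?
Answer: $107$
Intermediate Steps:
$S{\left(r,L \right)} = -1 + L$
$D{\left(v,H \right)} = -6 + v$ ($D{\left(v,H \right)} = -5 + \left(-1 + v\right) = -6 + v$)
$D{\left(81,69 \right)} - Q{\left(-170,-32 \right)} = \left(-6 + 81\right) - -32 = 75 + 32 = 107$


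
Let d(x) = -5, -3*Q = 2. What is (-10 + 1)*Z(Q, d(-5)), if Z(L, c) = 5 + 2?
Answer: -63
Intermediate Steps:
Q = -2/3 (Q = -1/3*2 = -2/3 ≈ -0.66667)
Z(L, c) = 7
(-10 + 1)*Z(Q, d(-5)) = (-10 + 1)*7 = -9*7 = -63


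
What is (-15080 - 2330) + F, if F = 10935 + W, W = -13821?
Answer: -20296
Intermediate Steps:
F = -2886 (F = 10935 - 13821 = -2886)
(-15080 - 2330) + F = (-15080 - 2330) - 2886 = -17410 - 2886 = -20296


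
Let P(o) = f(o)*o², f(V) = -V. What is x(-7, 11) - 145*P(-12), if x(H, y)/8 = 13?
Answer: -250456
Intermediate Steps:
x(H, y) = 104 (x(H, y) = 8*13 = 104)
P(o) = -o³ (P(o) = (-o)*o² = -o³)
x(-7, 11) - 145*P(-12) = 104 - (-145)*(-12)³ = 104 - (-145)*(-1728) = 104 - 145*1728 = 104 - 250560 = -250456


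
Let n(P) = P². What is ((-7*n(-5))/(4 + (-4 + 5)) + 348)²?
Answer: 97969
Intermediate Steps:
((-7*n(-5))/(4 + (-4 + 5)) + 348)² = ((-7*(-5)²)/(4 + (-4 + 5)) + 348)² = ((-7*25)/(4 + 1) + 348)² = (-175/5 + 348)² = (-175*⅕ + 348)² = (-35 + 348)² = 313² = 97969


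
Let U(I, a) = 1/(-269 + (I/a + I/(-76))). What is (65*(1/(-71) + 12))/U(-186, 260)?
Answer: -280894676/1349 ≈ -2.0822e+5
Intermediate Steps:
U(I, a) = 1/(-269 - I/76 + I/a) (U(I, a) = 1/(-269 + (I/a + I*(-1/76))) = 1/(-269 + (I/a - I/76)) = 1/(-269 + (-I/76 + I/a)) = 1/(-269 - I/76 + I/a))
(65*(1/(-71) + 12))/U(-186, 260) = (65*(1/(-71) + 12))/((-76*260/(-76*(-186) + 20444*260 - 186*260))) = (65*(-1/71 + 12))/((-76*260/(14136 + 5315440 - 48360))) = (65*(851/71))/((-76*260/5281216)) = 55315/(71*((-76*260*1/5281216))) = 55315/(71*(-1235/330076)) = (55315/71)*(-330076/1235) = -280894676/1349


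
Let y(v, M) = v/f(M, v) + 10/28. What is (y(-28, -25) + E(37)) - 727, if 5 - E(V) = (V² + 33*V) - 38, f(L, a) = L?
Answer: -1145383/350 ≈ -3272.5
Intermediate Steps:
E(V) = 43 - V² - 33*V (E(V) = 5 - ((V² + 33*V) - 38) = 5 - (-38 + V² + 33*V) = 5 + (38 - V² - 33*V) = 43 - V² - 33*V)
y(v, M) = 5/14 + v/M (y(v, M) = v/M + 10/28 = v/M + 10*(1/28) = v/M + 5/14 = 5/14 + v/M)
(y(-28, -25) + E(37)) - 727 = ((5/14 - 28/(-25)) + (43 - 1*37² - 33*37)) - 727 = ((5/14 - 28*(-1/25)) + (43 - 1*1369 - 1221)) - 727 = ((5/14 + 28/25) + (43 - 1369 - 1221)) - 727 = (517/350 - 2547) - 727 = -890933/350 - 727 = -1145383/350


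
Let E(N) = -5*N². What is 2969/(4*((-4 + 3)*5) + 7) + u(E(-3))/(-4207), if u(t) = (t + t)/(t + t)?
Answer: -12490596/54691 ≈ -228.38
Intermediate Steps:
u(t) = 1 (u(t) = (2*t)/((2*t)) = (2*t)*(1/(2*t)) = 1)
2969/(4*((-4 + 3)*5) + 7) + u(E(-3))/(-4207) = 2969/(4*((-4 + 3)*5) + 7) + 1/(-4207) = 2969/(4*(-1*5) + 7) + 1*(-1/4207) = 2969/(4*(-5) + 7) - 1/4207 = 2969/(-20 + 7) - 1/4207 = 2969/(-13) - 1/4207 = 2969*(-1/13) - 1/4207 = -2969/13 - 1/4207 = -12490596/54691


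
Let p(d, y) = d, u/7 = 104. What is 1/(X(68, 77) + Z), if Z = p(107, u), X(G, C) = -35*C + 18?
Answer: -1/2570 ≈ -0.00038911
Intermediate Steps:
u = 728 (u = 7*104 = 728)
X(G, C) = 18 - 35*C
Z = 107
1/(X(68, 77) + Z) = 1/((18 - 35*77) + 107) = 1/((18 - 2695) + 107) = 1/(-2677 + 107) = 1/(-2570) = -1/2570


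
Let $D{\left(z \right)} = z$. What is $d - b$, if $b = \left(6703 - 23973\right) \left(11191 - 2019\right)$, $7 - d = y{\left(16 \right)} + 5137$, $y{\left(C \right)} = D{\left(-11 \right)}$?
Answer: $158395321$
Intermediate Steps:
$y{\left(C \right)} = -11$
$d = -5119$ ($d = 7 - \left(-11 + 5137\right) = 7 - 5126 = -5119$)
$b = -158400440$ ($b = \left(-17270\right) 9172 = -158400440$)
$d - b = -5119 - -158400440 = -5119 + 158400440 = 158395321$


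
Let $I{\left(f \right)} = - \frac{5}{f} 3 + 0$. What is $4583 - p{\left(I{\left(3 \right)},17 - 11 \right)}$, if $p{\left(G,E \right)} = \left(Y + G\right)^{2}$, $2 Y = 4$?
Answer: $4574$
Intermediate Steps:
$Y = 2$ ($Y = \frac{1}{2} \cdot 4 = 2$)
$I{\left(f \right)} = - \frac{15}{f}$ ($I{\left(f \right)} = - \frac{15}{f} + 0 = - \frac{15}{f}$)
$p{\left(G,E \right)} = \left(2 + G\right)^{2}$
$4583 - p{\left(I{\left(3 \right)},17 - 11 \right)} = 4583 - \left(2 - \frac{15}{3}\right)^{2} = 4583 - \left(2 - 5\right)^{2} = 4583 - \left(-3\right)^{2} = 4583 - 9 = 4574$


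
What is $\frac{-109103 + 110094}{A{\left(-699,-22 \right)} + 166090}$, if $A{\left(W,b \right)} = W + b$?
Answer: $\frac{991}{165369} \approx 0.0059927$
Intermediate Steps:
$\frac{-109103 + 110094}{A{\left(-699,-22 \right)} + 166090} = \frac{-109103 + 110094}{\left(-699 - 22\right) + 166090} = \frac{991}{-721 + 166090} = \frac{991}{165369}$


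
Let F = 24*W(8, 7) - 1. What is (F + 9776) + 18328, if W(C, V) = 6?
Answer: 28247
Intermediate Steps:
F = 143 (F = 24*6 - 1 = 144 - 1 = 143)
(F + 9776) + 18328 = (143 + 9776) + 18328 = 9919 + 18328 = 28247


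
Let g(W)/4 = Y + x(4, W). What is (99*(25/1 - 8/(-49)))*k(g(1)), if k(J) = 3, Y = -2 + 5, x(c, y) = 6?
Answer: 366201/49 ≈ 7473.5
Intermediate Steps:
Y = 3
g(W) = 36 (g(W) = 4*(3 + 6) = 4*9 = 36)
(99*(25/1 - 8/(-49)))*k(g(1)) = (99*(25/1 - 8/(-49)))*3 = (99*(25*1 - 8*(-1/49)))*3 = (99*(25 + 8/49))*3 = (99*(1233/49))*3 = (122067/49)*3 = 366201/49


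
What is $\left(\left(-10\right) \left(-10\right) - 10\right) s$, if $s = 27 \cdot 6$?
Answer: $14580$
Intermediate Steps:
$s = 162$
$\left(\left(-10\right) \left(-10\right) - 10\right) s = \left(\left(-10\right) \left(-10\right) - 10\right) 162 = \left(100 - 10\right) 162 = 90 \cdot 162 = 14580$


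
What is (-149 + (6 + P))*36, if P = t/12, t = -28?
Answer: -5232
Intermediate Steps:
P = -7/3 (P = -28/12 = -28*1/12 = -7/3 ≈ -2.3333)
(-149 + (6 + P))*36 = (-149 + (6 - 7/3))*36 = (-149 + 11/3)*36 = -436/3*36 = -5232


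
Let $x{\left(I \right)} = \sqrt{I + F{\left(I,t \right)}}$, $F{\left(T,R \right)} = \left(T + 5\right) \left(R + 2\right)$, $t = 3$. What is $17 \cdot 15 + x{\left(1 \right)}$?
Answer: $255 + \sqrt{31} \approx 260.57$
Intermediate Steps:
$F{\left(T,R \right)} = \left(2 + R\right) \left(5 + T\right)$ ($F{\left(T,R \right)} = \left(5 + T\right) \left(2 + R\right) = \left(2 + R\right) \left(5 + T\right)$)
$x{\left(I \right)} = \sqrt{25 + 6 I}$ ($x{\left(I \right)} = \sqrt{I + \left(10 + 2 I + 5 \cdot 3 + 3 I\right)} = \sqrt{I + \left(10 + 2 I + 15 + 3 I\right)} = \sqrt{I + \left(25 + 5 I\right)} = \sqrt{25 + 6 I}$)
$17 \cdot 15 + x{\left(1 \right)} = 17 \cdot 15 + \sqrt{25 + 6 \cdot 1} = 255 + \sqrt{25 + 6} = 255 + \sqrt{31}$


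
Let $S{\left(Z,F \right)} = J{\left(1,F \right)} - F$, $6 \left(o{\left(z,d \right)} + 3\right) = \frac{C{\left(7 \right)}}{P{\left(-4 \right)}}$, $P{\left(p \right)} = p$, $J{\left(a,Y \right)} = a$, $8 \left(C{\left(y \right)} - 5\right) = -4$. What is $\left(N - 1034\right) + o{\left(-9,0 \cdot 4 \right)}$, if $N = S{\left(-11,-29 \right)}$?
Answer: $- \frac{16115}{16} \approx -1007.2$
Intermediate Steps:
$C{\left(y \right)} = \frac{9}{2}$ ($C{\left(y \right)} = 5 + \frac{1}{8} \left(-4\right) = 5 - \frac{1}{2} = \frac{9}{2}$)
$o{\left(z,d \right)} = - \frac{51}{16}$ ($o{\left(z,d \right)} = -3 + \frac{\frac{9}{2} \frac{1}{-4}}{6} = -3 + \frac{\frac{9}{2} \left(- \frac{1}{4}\right)}{6} = -3 + \frac{1}{6} \left(- \frac{9}{8}\right) = -3 - \frac{3}{16} = - \frac{51}{16}$)
$S{\left(Z,F \right)} = 1 - F$
$N = 30$ ($N = 1 - -29 = 1 + 29 = 30$)
$\left(N - 1034\right) + o{\left(-9,0 \cdot 4 \right)} = \left(30 - 1034\right) - \frac{51}{16} = -1004 - \frac{51}{16} = - \frac{16115}{16}$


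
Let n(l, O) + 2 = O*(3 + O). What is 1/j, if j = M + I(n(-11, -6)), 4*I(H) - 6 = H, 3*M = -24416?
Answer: -6/48799 ≈ -0.00012295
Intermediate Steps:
n(l, O) = -2 + O*(3 + O)
M = -24416/3 (M = (⅓)*(-24416) = -24416/3 ≈ -8138.7)
I(H) = 3/2 + H/4
j = -48799/6 (j = -24416/3 + (3/2 + (-2 + (-6)² + 3*(-6))/4) = -24416/3 + (3/2 + (-2 + 36 - 18)/4) = -24416/3 + (3/2 + (¼)*16) = -24416/3 + (3/2 + 4) = -24416/3 + 11/2 = -48799/6 ≈ -8133.2)
1/j = 1/(-48799/6) = -6/48799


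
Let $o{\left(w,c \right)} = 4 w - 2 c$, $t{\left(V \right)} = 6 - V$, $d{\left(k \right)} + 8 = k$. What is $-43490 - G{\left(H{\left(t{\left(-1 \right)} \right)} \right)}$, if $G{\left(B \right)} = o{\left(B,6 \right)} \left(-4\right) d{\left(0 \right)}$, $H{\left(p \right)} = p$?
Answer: $-44002$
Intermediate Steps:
$d{\left(k \right)} = -8 + k$
$o{\left(w,c \right)} = - 2 c + 4 w$
$G{\left(B \right)} = -384 + 128 B$ ($G{\left(B \right)} = \left(\left(-2\right) 6 + 4 B\right) \left(-4\right) \left(-8 + 0\right) = \left(-12 + 4 B\right) \left(-4\right) \left(-8\right) = \left(48 - 16 B\right) \left(-8\right) = -384 + 128 B$)
$-43490 - G{\left(H{\left(t{\left(-1 \right)} \right)} \right)} = -43490 - \left(-384 + 128 \left(6 - -1\right)\right) = -43490 - \left(-384 + 128 \left(6 + 1\right)\right) = -43490 - \left(-384 + 128 \cdot 7\right) = -43490 - \left(-384 + 896\right) = -43490 - 512 = -44002$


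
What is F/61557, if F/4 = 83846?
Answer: 335384/61557 ≈ 5.4483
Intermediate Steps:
F = 335384 (F = 4*83846 = 335384)
F/61557 = 335384/61557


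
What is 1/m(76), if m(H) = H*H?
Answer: 1/5776 ≈ 0.00017313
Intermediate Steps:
m(H) = H**2
1/m(76) = 1/(76**2) = 1/5776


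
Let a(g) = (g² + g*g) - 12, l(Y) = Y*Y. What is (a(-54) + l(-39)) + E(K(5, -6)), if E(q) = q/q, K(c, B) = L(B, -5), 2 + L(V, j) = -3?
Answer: 7342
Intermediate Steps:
L(V, j) = -5 (L(V, j) = -2 - 3 = -5)
l(Y) = Y²
K(c, B) = -5
a(g) = -12 + 2*g² (a(g) = (g² + g²) - 12 = 2*g² - 12 = -12 + 2*g²)
E(q) = 1
(a(-54) + l(-39)) + E(K(5, -6)) = ((-12 + 2*(-54)²) + (-39)²) + 1 = ((-12 + 2*2916) + 1521) + 1 = ((-12 + 5832) + 1521) + 1 = (5820 + 1521) + 1 = 7341 + 1 = 7342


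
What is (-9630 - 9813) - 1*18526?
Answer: -37969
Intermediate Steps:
(-9630 - 9813) - 1*18526 = -19443 - 18526 = -37969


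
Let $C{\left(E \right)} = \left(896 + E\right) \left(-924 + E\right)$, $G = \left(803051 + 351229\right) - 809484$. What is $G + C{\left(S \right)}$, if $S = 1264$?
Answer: $1079196$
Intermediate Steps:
$G = 344796$ ($G = 1154280 - 809484 = 344796$)
$C{\left(E \right)} = \left(-924 + E\right) \left(896 + E\right)$
$G + C{\left(S \right)} = 344796 - \left(863296 - 1597696\right) = 344796 - -734400 = 344796 + 734400 = 1079196$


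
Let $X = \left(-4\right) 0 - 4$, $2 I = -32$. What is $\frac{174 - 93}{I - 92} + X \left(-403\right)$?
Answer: $\frac{6445}{4} \approx 1611.3$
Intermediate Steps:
$I = -16$ ($I = \frac{1}{2} \left(-32\right) = -16$)
$X = -4$ ($X = 0 - 4 = -4$)
$\frac{174 - 93}{I - 92} + X \left(-403\right) = \frac{174 - 93}{-16 - 92} - -1612 = \frac{81}{-108} + 1612 = 81 \left(- \frac{1}{108}\right) + 1612 = - \frac{3}{4} + 1612 = \frac{6445}{4}$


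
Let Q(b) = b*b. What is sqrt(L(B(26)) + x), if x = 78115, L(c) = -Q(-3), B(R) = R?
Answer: 7*sqrt(1594) ≈ 279.47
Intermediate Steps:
Q(b) = b**2
L(c) = -9 (L(c) = -1*(-3)**2 = -1*9 = -9)
sqrt(L(B(26)) + x) = sqrt(-9 + 78115) = sqrt(78106) = 7*sqrt(1594)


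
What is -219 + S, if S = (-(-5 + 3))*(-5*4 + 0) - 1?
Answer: -260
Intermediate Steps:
S = -41 (S = (-1*(-2))*(-20 + 0) - 1 = 2*(-20) - 1 = -40 - 1 = -41)
-219 + S = -219 - 41 = -260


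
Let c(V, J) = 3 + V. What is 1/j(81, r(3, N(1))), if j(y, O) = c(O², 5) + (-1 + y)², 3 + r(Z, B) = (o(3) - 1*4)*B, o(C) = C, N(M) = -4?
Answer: 1/6404 ≈ 0.00015615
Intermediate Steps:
r(Z, B) = -3 - B (r(Z, B) = -3 + (3 - 1*4)*B = -3 + (3 - 4)*B = -3 - B)
j(y, O) = 3 + O² + (-1 + y)² (j(y, O) = (3 + O²) + (-1 + y)² = 3 + O² + (-1 + y)²)
1/j(81, r(3, N(1))) = 1/(3 + (-3 - 1*(-4))² + (-1 + 81)²) = 1/(3 + (-3 + 4)² + 80²) = 1/(3 + 1² + 6400) = 1/(3 + 1 + 6400) = 1/6404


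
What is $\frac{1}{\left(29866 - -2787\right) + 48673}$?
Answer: $\frac{1}{81326} \approx 1.2296 \cdot 10^{-5}$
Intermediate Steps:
$\frac{1}{\left(29866 - -2787\right) + 48673} = \frac{1}{\left(29866 + 2787\right) + 48673} = \frac{1}{32653 + 48673} = \frac{1}{81326}$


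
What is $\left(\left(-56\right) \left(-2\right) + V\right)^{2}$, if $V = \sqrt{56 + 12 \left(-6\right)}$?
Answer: $12528 + 896 i \approx 12528.0 + 896.0 i$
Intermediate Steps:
$V = 4 i$ ($V = \sqrt{56 - 72} = \sqrt{-16} = 4 i \approx 4.0 i$)
$\left(\left(-56\right) \left(-2\right) + V\right)^{2} = \left(\left(-56\right) \left(-2\right) + 4 i\right)^{2} = \left(112 + 4 i\right)^{2}$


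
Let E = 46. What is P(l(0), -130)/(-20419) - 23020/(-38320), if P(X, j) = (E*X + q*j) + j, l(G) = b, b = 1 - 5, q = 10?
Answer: 26594693/39122804 ≈ 0.67977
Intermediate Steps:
b = -4
l(G) = -4
P(X, j) = 11*j + 46*X (P(X, j) = (46*X + 10*j) + j = (10*j + 46*X) + j = 11*j + 46*X)
P(l(0), -130)/(-20419) - 23020/(-38320) = (11*(-130) + 46*(-4))/(-20419) - 23020/(-38320) = (-1430 - 184)*(-1/20419) - 23020*(-1/38320) = -1614*(-1/20419) + 1151/1916 = 1614/20419 + 1151/1916 = 26594693/39122804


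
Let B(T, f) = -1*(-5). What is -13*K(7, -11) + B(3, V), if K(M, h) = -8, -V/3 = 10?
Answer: 109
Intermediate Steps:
V = -30 (V = -3*10 = -30)
B(T, f) = 5
-13*K(7, -11) + B(3, V) = -13*(-8) + 5 = 104 + 5 = 109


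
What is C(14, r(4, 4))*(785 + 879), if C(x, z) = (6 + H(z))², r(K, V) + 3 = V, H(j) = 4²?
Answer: 805376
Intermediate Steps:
H(j) = 16
r(K, V) = -3 + V
C(x, z) = 484 (C(x, z) = (6 + 16)² = 22² = 484)
C(14, r(4, 4))*(785 + 879) = 484*(785 + 879) = 484*1664 = 805376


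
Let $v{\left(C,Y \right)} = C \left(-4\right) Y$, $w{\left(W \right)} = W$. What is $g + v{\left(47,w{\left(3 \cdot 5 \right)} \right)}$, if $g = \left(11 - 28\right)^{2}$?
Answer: $-2531$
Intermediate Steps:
$v{\left(C,Y \right)} = - 4 C Y$
$g = 289$ ($g = \left(-17\right)^{2} = 289$)
$g + v{\left(47,w{\left(3 \cdot 5 \right)} \right)} = 289 - 188 \cdot 3 \cdot 5 = 289 - 188 \cdot 15 = 289 - 2820 = -2531$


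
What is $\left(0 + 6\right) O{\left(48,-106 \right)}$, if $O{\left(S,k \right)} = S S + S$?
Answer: $14112$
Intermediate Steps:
$O{\left(S,k \right)} = S + S^{2}$ ($O{\left(S,k \right)} = S^{2} + S = S + S^{2}$)
$\left(0 + 6\right) O{\left(48,-106 \right)} = \left(0 + 6\right) 48 \left(1 + 48\right) = 6 \cdot 48 \cdot 49 = 6 \cdot 2352 = 14112$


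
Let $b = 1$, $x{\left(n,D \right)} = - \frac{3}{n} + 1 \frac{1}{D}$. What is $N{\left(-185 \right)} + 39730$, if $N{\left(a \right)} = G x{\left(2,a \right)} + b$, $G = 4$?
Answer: $\frac{7349121}{185} \approx 39725.0$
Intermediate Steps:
$x{\left(n,D \right)} = \frac{1}{D} - \frac{3}{n}$ ($x{\left(n,D \right)} = - \frac{3}{n} + \frac{1}{D} = \frac{1}{D} - \frac{3}{n}$)
$N{\left(a \right)} = -5 + \frac{4}{a}$ ($N{\left(a \right)} = 4 \left(\frac{1}{a} - \frac{3}{2}\right) + 1 = 4 \left(- \frac{3}{2} + \frac{1}{a}\right) + 1 = \left(-6 + \frac{4}{a}\right) + 1 = -5 + \frac{4}{a}$)
$N{\left(-185 \right)} + 39730 = \left(-5 + \frac{4}{-185}\right) + 39730 = \left(-5 + 4 \left(- \frac{1}{185}\right)\right) + 39730 = \left(-5 - \frac{4}{185}\right) + 39730 = - \frac{929}{185} + 39730 = \frac{7349121}{185}$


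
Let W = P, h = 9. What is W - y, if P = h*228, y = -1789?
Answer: 3841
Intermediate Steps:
P = 2052 (P = 9*228 = 2052)
W = 2052
W - y = 2052 - 1*(-1789) = 2052 + 1789 = 3841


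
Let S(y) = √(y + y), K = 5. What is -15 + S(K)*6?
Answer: -15 + 6*√10 ≈ 3.9737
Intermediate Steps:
S(y) = √2*√y (S(y) = √(2*y) = √2*√y)
-15 + S(K)*6 = -15 + (√2*√5)*6 = -15 + √10*6 = -15 + 6*√10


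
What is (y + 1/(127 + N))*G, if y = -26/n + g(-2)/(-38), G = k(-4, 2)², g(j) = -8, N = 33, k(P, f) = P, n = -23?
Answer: 94197/4370 ≈ 21.555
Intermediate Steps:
G = 16 (G = (-4)² = 16)
y = 586/437 (y = -26/(-23) - 8/(-38) = -26*(-1/23) - 8*(-1/38) = 26/23 + 4/19 = 586/437 ≈ 1.3410)
(y + 1/(127 + N))*G = (586/437 + 1/(127 + 33))*16 = (586/437 + 1/160)*16 = (94197/69920)*16 = 94197/4370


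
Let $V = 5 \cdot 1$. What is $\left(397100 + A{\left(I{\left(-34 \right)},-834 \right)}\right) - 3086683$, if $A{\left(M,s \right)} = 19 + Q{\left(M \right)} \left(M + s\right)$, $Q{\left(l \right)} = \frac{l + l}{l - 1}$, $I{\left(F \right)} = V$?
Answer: $- \frac{5383273}{2} \approx -2.6916 \cdot 10^{6}$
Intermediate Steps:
$V = 5$
$I{\left(F \right)} = 5$
$Q{\left(l \right)} = \frac{2 l}{-1 + l}$
$A{\left(M,s \right)} = 19 + \frac{2 M \left(M + s\right)}{-1 + M}$ ($A{\left(M,s \right)} = 19 + \frac{2 M}{-1 + M} \left(M + s\right) = 19 + \frac{2 M \left(M + s\right)}{-1 + M}$)
$\left(397100 + A{\left(I{\left(-34 \right)},-834 \right)}\right) - 3086683 = \left(397100 + \frac{-19 + 2 \cdot 5^{2} + 19 \cdot 5 + 2 \cdot 5 \left(-834\right)}{-1 + 5}\right) - 3086683 = \left(397100 + \frac{-19 + 2 \cdot 25 + 95 - 8340}{4}\right) - 3086683 = \left(397100 + \frac{-19 + 50 + 95 - 8340}{4}\right) - 3086683 = \left(397100 + \frac{1}{4} \left(-8214\right)\right) - 3086683 = \left(397100 - \frac{4107}{2}\right) - 3086683 = \frac{790093}{2} - 3086683 = - \frac{5383273}{2}$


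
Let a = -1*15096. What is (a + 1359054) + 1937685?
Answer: 3281643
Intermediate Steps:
a = -15096
(a + 1359054) + 1937685 = (-15096 + 1359054) + 1937685 = 1343958 + 1937685 = 3281643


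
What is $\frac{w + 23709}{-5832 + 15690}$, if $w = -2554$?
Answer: $\frac{21155}{9858} \approx 2.146$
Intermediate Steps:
$\frac{w + 23709}{-5832 + 15690} = \frac{-2554 + 23709}{-5832 + 15690} = \frac{21155}{9858}$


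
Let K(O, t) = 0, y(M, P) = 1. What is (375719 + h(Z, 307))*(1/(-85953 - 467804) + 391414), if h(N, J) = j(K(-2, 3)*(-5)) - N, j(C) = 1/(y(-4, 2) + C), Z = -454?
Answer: 81535053335449078/553757 ≈ 1.4724e+11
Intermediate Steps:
j(C) = 1/(1 + C)
h(N, J) = 1 - N (h(N, J) = 1/(1 + 0*(-5)) - N = 1/(1 + 0) - N = 1/1 - N = 1 - N)
(375719 + h(Z, 307))*(1/(-85953 - 467804) + 391414) = (375719 + (1 - 1*(-454)))*(1/(-85953 - 467804) + 391414) = (375719 + (1 + 454))*(1/(-553757) + 391414) = (375719 + 455)*(-1/553757 + 391414) = 376174*(216748242397/553757) = 81535053335449078/553757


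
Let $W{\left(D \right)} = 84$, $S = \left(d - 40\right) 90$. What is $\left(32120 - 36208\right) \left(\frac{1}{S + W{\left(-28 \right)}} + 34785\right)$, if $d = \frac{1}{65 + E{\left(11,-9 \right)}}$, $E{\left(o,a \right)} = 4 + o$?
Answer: $- \frac{571221733688}{4017} \approx -1.422 \cdot 10^{8}$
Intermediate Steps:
$d = \frac{1}{80}$ ($d = \frac{1}{65 + \left(4 + 11\right)} = \frac{1}{65 + 15} = \frac{1}{80} \approx 0.0125$)
$S = - \frac{28791}{8}$ ($S = \left(\frac{1}{80} - 40\right) 90 = \left(- \frac{3199}{80}\right) 90 = - \frac{28791}{8} \approx -3598.9$)
$\left(32120 - 36208\right) \left(\frac{1}{S + W{\left(-28 \right)}} + 34785\right) = \left(32120 - 36208\right) \left(\frac{1}{- \frac{28791}{8} + 84} + 34785\right) = - 4088 \left(\frac{1}{- \frac{28119}{8}} + 34785\right) = - 4088 \left(- \frac{8}{28119} + 34785\right) = \left(-4088\right) \frac{978119407}{28119} = - \frac{571221733688}{4017}$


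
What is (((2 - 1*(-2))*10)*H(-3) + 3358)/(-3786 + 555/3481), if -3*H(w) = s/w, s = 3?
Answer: -35206834/39535533 ≈ -0.89051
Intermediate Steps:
H(w) = -1/w
(((2 - 1*(-2))*10)*H(-3) + 3358)/(-3786 + 555/3481) = (((2 - 1*(-2))*10)*(-1/(-3)) + 3358)/(-3786 + 555/3481) = (((2 + 2)*10)*(-1*(-⅓)) + 3358)/(-3786 + 555*(1/3481)) = ((4*10)*(⅓) + 3358)/(-3786 + 555/3481) = (40*(⅓) + 3358)/(-13178511/3481) = (40/3 + 3358)*(-3481/13178511) = (10114/3)*(-3481/13178511) = -35206834/39535533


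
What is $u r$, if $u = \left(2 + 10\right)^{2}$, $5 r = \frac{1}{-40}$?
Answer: $- \frac{18}{25} \approx -0.72$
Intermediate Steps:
$r = - \frac{1}{200}$ ($r = \frac{1}{5 \left(-40\right)} = \frac{1}{5} \left(- \frac{1}{40}\right) = - \frac{1}{200} \approx -0.005$)
$u = 144$ ($u = 12^{2} = 144$)
$u r = 144 \left(- \frac{1}{200}\right) = - \frac{18}{25}$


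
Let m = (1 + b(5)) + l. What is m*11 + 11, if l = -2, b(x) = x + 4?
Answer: 99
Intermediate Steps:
b(x) = 4 + x
m = 8 (m = (1 + (4 + 5)) - 2 = (1 + 9) - 2 = 10 - 2 = 8)
m*11 + 11 = 8*11 + 11 = 88 + 11 = 99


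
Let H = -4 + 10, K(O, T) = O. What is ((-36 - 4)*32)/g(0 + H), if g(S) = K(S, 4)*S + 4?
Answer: -32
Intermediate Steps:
H = 6
g(S) = 4 + S**2 (g(S) = S*S + 4 = S**2 + 4 = 4 + S**2)
((-36 - 4)*32)/g(0 + H) = ((-36 - 4)*32)/(4 + (0 + 6)**2) = (-40*32)/(4 + 6**2) = -1280/(4 + 36) = -1280/40 = -1280*1/40 = -32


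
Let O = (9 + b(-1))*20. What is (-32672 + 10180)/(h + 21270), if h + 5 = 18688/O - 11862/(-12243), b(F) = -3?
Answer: -1376847780/1311329501 ≈ -1.0500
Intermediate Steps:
O = 120 (O = (9 - 3)*20 = 6*20 = 120)
h = 9286451/61215 (h = -5 + (18688/120 - 11862/(-12243)) = -5 + (18688*(1/120) - 11862*(-1/12243)) = -5 + (2336/15 + 3954/4081) = -5 + 9592526/61215 = 9286451/61215 ≈ 151.70)
(-32672 + 10180)/(h + 21270) = (-32672 + 10180)/(9286451/61215 + 21270) = -22492/1311329501/61215 = -22492*61215/1311329501 = -1376847780/1311329501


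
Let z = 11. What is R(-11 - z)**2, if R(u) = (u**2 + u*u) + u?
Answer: 894916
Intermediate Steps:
R(u) = u + 2*u**2 (R(u) = (u**2 + u**2) + u = 2*u**2 + u = u + 2*u**2)
R(-11 - z)**2 = ((-11 - 1*11)*(1 + 2*(-11 - 1*11)))**2 = ((-11 - 11)*(1 + 2*(-11 - 11)))**2 = (-22*(1 + 2*(-22)))**2 = (-22*(1 - 44))**2 = (-22*(-43))**2 = 946**2 = 894916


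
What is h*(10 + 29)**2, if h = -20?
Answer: -30420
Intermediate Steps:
h*(10 + 29)**2 = -20*(10 + 29)**2 = -20*39**2 = -20*1521 = -30420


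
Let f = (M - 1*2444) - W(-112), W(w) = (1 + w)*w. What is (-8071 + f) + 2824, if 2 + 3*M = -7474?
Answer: -22615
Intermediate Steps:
M = -2492 (M = -2/3 + (1/3)*(-7474) = -2/3 - 7474/3 = -2492)
W(w) = w*(1 + w)
f = -17368 (f = (-2492 - 1*2444) - (-112)*(1 - 112) = (-2492 - 2444) - (-112)*(-111) = -4936 - 1*12432 = -4936 - 12432 = -17368)
(-8071 + f) + 2824 = (-8071 - 17368) + 2824 = -25439 + 2824 = -22615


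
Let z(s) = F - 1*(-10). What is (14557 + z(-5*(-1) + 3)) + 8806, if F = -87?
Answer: 23286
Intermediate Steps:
z(s) = -77 (z(s) = -87 - 1*(-10) = -87 + 10 = -77)
(14557 + z(-5*(-1) + 3)) + 8806 = (14557 - 77) + 8806 = 14480 + 8806 = 23286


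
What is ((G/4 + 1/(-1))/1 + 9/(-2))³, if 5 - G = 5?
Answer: -1331/8 ≈ -166.38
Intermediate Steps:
G = 0 (G = 5 - 1*5 = 5 - 5 = 0)
((G/4 + 1/(-1))/1 + 9/(-2))³ = ((0/4 + 1/(-1))/1 + 9/(-2))³ = ((0*(¼) + 1*(-1))*1 + 9*(-½))³ = ((0 - 1)*1 - 9/2)³ = (-1*1 - 9/2)³ = (-1 - 9/2)³ = (-11/2)³ = -1331/8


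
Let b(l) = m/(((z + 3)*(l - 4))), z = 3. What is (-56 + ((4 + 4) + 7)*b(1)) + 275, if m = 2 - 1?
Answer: 1309/6 ≈ 218.17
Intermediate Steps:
m = 1
b(l) = 1/(-24 + 6*l) (b(l) = 1/((3 + 3)*(l - 4)) = 1/(6*(-4 + l)) = 1/(-24 + 6*l))
(-56 + ((4 + 4) + 7)*b(1)) + 275 = (-56 + ((4 + 4) + 7)*(1/(6*(-4 + 1)))) + 275 = (-56 + (8 + 7)*((1/6)/(-3))) + 275 = (-56 + 15*((1/6)*(-1/3))) + 275 = (-56 + 15*(-1/18)) + 275 = (-56 - 5/6) + 275 = -341/6 + 275 = 1309/6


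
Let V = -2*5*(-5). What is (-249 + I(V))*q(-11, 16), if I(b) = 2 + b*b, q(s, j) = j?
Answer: 36048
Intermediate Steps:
V = 50 (V = -10*(-5) = 50)
I(b) = 2 + b²
(-249 + I(V))*q(-11, 16) = (-249 + (2 + 50²))*16 = (-249 + (2 + 2500))*16 = (-249 + 2502)*16 = 2253*16 = 36048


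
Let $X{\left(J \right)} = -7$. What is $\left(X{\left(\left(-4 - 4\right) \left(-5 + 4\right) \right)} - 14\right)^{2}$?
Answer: $441$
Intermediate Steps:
$\left(X{\left(\left(-4 - 4\right) \left(-5 + 4\right) \right)} - 14\right)^{2} = \left(-7 - 14\right)^{2} = \left(-21\right)^{2} = 441$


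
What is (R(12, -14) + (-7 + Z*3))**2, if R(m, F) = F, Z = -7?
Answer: 1764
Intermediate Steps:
(R(12, -14) + (-7 + Z*3))**2 = (-14 + (-7 - 7*3))**2 = (-14 + (-7 - 21))**2 = (-14 - 28)**2 = (-42)**2 = 1764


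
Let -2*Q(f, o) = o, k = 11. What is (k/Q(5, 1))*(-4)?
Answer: 88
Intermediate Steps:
Q(f, o) = -o/2
(k/Q(5, 1))*(-4) = (11/((-½*1)))*(-4) = (11/(-½))*(-4) = (11*(-2))*(-4) = -22*(-4) = 88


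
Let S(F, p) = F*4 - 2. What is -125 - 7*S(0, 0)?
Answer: -111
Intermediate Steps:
S(F, p) = -2 + 4*F (S(F, p) = 4*F - 2 = -2 + 4*F)
-125 - 7*S(0, 0) = -125 - 7*(-2 + 4*0) = -125 - 7*(-2 + 0) = -125 - 7*(-2) = -125 + 14 = -111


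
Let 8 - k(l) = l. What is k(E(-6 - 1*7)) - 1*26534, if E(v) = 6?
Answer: -26532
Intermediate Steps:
k(l) = 8 - l
k(E(-6 - 1*7)) - 1*26534 = (8 - 1*6) - 1*26534 = (8 - 6) - 26534 = 2 - 26534 = -26532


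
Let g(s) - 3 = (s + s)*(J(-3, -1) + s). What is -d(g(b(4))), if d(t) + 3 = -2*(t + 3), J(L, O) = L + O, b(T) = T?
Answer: 15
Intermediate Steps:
g(s) = 3 + 2*s*(-4 + s) (g(s) = 3 + (s + s)*((-3 - 1) + s) = 3 + (2*s)*(-4 + s) = 3 + 2*s*(-4 + s))
d(t) = -9 - 2*t (d(t) = -3 - 2*(t + 3) = -3 - 2*(3 + t) = -3 + (-6 - 2*t) = -9 - 2*t)
-d(g(b(4))) = -(-9 - 2*(3 - 8*4 + 2*4²)) = -(-9 - 2*(3 - 32 + 2*16)) = -(-9 - 2*(3 - 32 + 32)) = -(-9 - 2*3) = -(-9 - 6) = -1*(-15) = 15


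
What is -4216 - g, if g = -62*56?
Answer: -744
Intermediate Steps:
g = -3472
-4216 - g = -4216 - 1*(-3472) = -4216 + 3472 = -744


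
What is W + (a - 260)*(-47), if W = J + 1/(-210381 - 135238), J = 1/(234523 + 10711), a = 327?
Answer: -266901461384669/84757529846 ≈ -3149.0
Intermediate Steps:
J = 1/245234 ≈ 4.0777e-6
W = 100385/84757529846 (W = 1/245234 + 1/(-210381 - 135238) = 1/245234 + 1/(-345619) = 1/245234 - 1/345619 = 100385/84757529846 ≈ 1.1844e-6)
W + (a - 260)*(-47) = 100385/84757529846 + (327 - 260)*(-47) = 100385/84757529846 + 67*(-47) = 100385/84757529846 - 3149 = -266901461384669/84757529846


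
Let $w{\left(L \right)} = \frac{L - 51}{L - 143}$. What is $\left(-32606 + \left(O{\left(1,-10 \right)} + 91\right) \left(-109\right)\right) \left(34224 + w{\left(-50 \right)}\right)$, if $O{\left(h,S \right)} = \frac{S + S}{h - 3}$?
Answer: $- \frac{288091598795}{193} \approx -1.4927 \cdot 10^{9}$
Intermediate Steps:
$O{\left(h,S \right)} = \frac{2 S}{-3 + h}$
$w{\left(L \right)} = \frac{-51 + L}{-143 + L}$
$\left(-32606 + \left(O{\left(1,-10 \right)} + 91\right) \left(-109\right)\right) \left(34224 + w{\left(-50 \right)}\right) = \left(-32606 + \left(2 \left(-10\right) \frac{1}{-3 + 1} + 91\right) \left(-109\right)\right) \left(34224 + \frac{-51 - 50}{-143 - 50}\right) = \left(-32606 + \left(2 \left(-10\right) \frac{1}{-2} + 91\right) \left(-109\right)\right) \left(34224 + \frac{1}{-193} \left(-101\right)\right) = \left(-32606 + \left(2 \left(-10\right) \left(- \frac{1}{2}\right) + 91\right) \left(-109\right)\right) \left(34224 - - \frac{101}{193}\right) = \left(-32606 + \left(10 + 91\right) \left(-109\right)\right) \left(34224 + \frac{101}{193}\right) = \left(-32606 + 101 \left(-109\right)\right) \frac{6605333}{193} = \left(-32606 - 11009\right) \frac{6605333}{193} = \left(-43615\right) \frac{6605333}{193} = - \frac{288091598795}{193}$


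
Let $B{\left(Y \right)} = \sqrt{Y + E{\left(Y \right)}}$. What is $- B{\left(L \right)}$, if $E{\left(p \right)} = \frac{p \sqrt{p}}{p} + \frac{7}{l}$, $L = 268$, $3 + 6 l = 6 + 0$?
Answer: $- \sqrt{282 + 2 \sqrt{67}} \approx -17.273$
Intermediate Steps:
$l = \frac{1}{2}$ ($l = - \frac{1}{2} + \frac{6 + 0}{6} = - \frac{1}{2} + \frac{1}{6} \cdot 6 = - \frac{1}{2} + 1 = \frac{1}{2} \approx 0.5$)
$E{\left(p \right)} = 14 + \sqrt{p}$ ($E{\left(p \right)} = \frac{p \sqrt{p}}{p} + 7 \frac{1}{\frac{1}{2}} = \frac{p^{\frac{3}{2}}}{p} + 7 \cdot 2 = \sqrt{p} + 14 = 14 + \sqrt{p}$)
$B{\left(Y \right)} = \sqrt{14 + Y + \sqrt{Y}}$ ($B{\left(Y \right)} = \sqrt{Y + \left(14 + \sqrt{Y}\right)} = \sqrt{14 + Y + \sqrt{Y}}$)
$- B{\left(L \right)} = - \sqrt{14 + 268 + \sqrt{268}} = - \sqrt{14 + 268 + 2 \sqrt{67}} = - \sqrt{282 + 2 \sqrt{67}}$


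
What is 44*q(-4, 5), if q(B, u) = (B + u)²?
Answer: 44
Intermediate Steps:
44*q(-4, 5) = 44*(-4 + 5)² = 44*1² = 44*1 = 44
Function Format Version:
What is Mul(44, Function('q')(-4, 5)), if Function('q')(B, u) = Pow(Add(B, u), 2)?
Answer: 44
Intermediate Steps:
Mul(44, Function('q')(-4, 5)) = Mul(44, Pow(Add(-4, 5), 2)) = Mul(44, Pow(1, 2)) = Mul(44, 1) = 44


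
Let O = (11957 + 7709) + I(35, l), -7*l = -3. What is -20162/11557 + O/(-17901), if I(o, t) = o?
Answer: -5030807/1768221 ≈ -2.8451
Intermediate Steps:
l = 3/7 (l = -⅐*(-3) = 3/7 ≈ 0.42857)
O = 19701 (O = (11957 + 7709) + 35 = 19666 + 35 = 19701)
-20162/11557 + O/(-17901) = -20162/11557 + 19701/(-17901) = -20162*1/11557 + 19701*(-1/17901) = -20162/11557 - 2189/1989 = -5030807/1768221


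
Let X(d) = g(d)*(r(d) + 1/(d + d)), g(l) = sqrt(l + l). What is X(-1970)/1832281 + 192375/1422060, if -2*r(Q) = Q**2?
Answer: 12825/94804 - 7645373001*I*sqrt(985)/3609593570 ≈ 0.13528 - 66.475*I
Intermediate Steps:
g(l) = sqrt(2)*sqrt(l) (g(l) = sqrt(2*l) = sqrt(2)*sqrt(l))
r(Q) = -Q**2/2
X(d) = sqrt(2)*sqrt(d)*(1/(2*d) - d**2/2) (X(d) = (sqrt(2)*sqrt(d))*(-d**2/2 + 1/(d + d)) = (sqrt(2)*sqrt(d))*(-d**2/2 + 1/(2*d)) = (sqrt(2)*sqrt(d))*(1/(2*d) - d**2/2) = sqrt(2)*sqrt(d)*(1/(2*d) - d**2/2))
X(-1970)/1832281 + 192375/1422060 = (sqrt(2)*(1 - 1*(-1970)**3)/(2*sqrt(-1970)))/1832281 + 192375/1422060 = (sqrt(2)*(-I*sqrt(1970)/1970)*(1 - 1*(-7645373000))/2)*(1/1832281) + 192375*(1/1422060) = (sqrt(2)*(-I*sqrt(1970)/1970)*(1 + 7645373000)/2)*(1/1832281) + 12825/94804 = ((1/2)*sqrt(2)*(-I*sqrt(1970)/1970)*7645373001)*(1/1832281) + 12825/94804 = -7645373001*I*sqrt(985)/1970*(1/1832281) + 12825/94804 = -7645373001*I*sqrt(985)/3609593570 + 12825/94804 = 12825/94804 - 7645373001*I*sqrt(985)/3609593570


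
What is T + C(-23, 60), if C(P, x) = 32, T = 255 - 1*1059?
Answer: -772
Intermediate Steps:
T = -804 (T = 255 - 1059 = -804)
T + C(-23, 60) = -804 + 32 = -772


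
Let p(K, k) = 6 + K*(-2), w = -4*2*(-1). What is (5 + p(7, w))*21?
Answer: -63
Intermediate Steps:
w = 8 (w = -8*(-1) = 8)
p(K, k) = 6 - 2*K
(5 + p(7, w))*21 = (5 + (6 - 2*7))*21 = (5 + (6 - 14))*21 = (5 - 8)*21 = -3*21 = -63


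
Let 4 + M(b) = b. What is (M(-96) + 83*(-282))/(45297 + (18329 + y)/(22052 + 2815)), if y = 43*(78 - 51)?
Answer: -584523702/1126419989 ≈ -0.51892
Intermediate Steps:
y = 1161 (y = 43*27 = 1161)
M(b) = -4 + b
(M(-96) + 83*(-282))/(45297 + (18329 + y)/(22052 + 2815)) = ((-4 - 96) + 83*(-282))/(45297 + (18329 + 1161)/(22052 + 2815)) = (-100 - 23406)/(45297 + 19490/24867) = -23506/(45297 + 19490*(1/24867)) = -23506/(45297 + 19490/24867) = -23506/1126419989/24867 = -23506*24867/1126419989 = -584523702/1126419989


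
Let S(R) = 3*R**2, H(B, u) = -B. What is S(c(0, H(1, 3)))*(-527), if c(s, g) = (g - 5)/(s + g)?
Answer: -56916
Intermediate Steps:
c(s, g) = (-5 + g)/(g + s)
S(c(0, H(1, 3)))*(-527) = (3*((-5 - 1*1)/(-1*1 + 0))**2)*(-527) = (3*((-5 - 1)/(-1 + 0))**2)*(-527) = (3*(-6/(-1))**2)*(-527) = (3*(-1*(-6))**2)*(-527) = (3*6**2)*(-527) = (3*36)*(-527) = 108*(-527) = -56916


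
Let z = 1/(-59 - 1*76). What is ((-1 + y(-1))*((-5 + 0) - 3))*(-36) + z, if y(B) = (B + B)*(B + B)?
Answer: 116639/135 ≈ 863.99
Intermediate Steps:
y(B) = 4*B² (y(B) = (2*B)*(2*B) = 4*B²)
z = -1/135 (z = 1/(-59 - 76) = 1/(-135) = -1/135 ≈ -0.0074074)
((-1 + y(-1))*((-5 + 0) - 3))*(-36) + z = ((-1 + 4*(-1)²)*((-5 + 0) - 3))*(-36) - 1/135 = ((-1 + 4*1)*(-5 - 3))*(-36) - 1/135 = ((-1 + 4)*(-8))*(-36) - 1/135 = (3*(-8))*(-36) - 1/135 = -24*(-36) - 1/135 = 864 - 1/135 = 116639/135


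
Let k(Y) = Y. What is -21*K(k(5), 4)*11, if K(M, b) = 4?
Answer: -924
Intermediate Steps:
-21*K(k(5), 4)*11 = -21*4*11 = -84*11 = -924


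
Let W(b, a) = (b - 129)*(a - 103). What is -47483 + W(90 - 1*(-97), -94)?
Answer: -58909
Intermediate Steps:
W(b, a) = (-129 + b)*(-103 + a)
-47483 + W(90 - 1*(-97), -94) = -47483 + (13287 - 129*(-94) - 103*(90 - 1*(-97)) - 94*(90 - 1*(-97))) = -47483 + (13287 + 12126 - 103*(90 + 97) - 94*(90 + 97)) = -47483 + (13287 + 12126 - 103*187 - 94*187) = -47483 + (13287 + 12126 - 19261 - 17578) = -47483 - 11426 = -58909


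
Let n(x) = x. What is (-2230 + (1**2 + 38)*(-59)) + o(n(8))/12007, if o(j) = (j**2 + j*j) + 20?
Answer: -54403569/12007 ≈ -4531.0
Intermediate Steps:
o(j) = 20 + 2*j**2 (o(j) = (j**2 + j**2) + 20 = 2*j**2 + 20 = 20 + 2*j**2)
(-2230 + (1**2 + 38)*(-59)) + o(n(8))/12007 = (-2230 + (1**2 + 38)*(-59)) + (20 + 2*8**2)/12007 = (-2230 + (1 + 38)*(-59)) + (20 + 2*64)*(1/12007) = (-2230 + 39*(-59)) + (20 + 128)*(1/12007) = (-2230 - 2301) + 148*(1/12007) = -4531 + 148/12007 = -54403569/12007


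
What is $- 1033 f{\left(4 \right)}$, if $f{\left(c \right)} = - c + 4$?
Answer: $0$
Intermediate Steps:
$f{\left(c \right)} = 4 - c$
$- 1033 f{\left(4 \right)} = - 1033 \left(4 - 4\right) = \left(-1033\right) 0 = 0$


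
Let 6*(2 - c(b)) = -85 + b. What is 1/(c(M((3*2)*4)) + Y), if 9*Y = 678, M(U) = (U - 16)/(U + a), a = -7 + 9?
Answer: 78/7133 ≈ 0.010935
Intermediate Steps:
a = 2
M(U) = (-16 + U)/(2 + U) (M(U) = (U - 16)/(U + 2) = (-16 + U)/(2 + U))
Y = 226/3 (Y = (⅑)*678 = 226/3 ≈ 75.333)
c(b) = 97/6 - b/6 (c(b) = 2 - (-85 + b)/6 = 2 + (85/6 - b/6) = 97/6 - b/6)
1/(c(M((3*2)*4)) + Y) = 1/((97/6 - (-16 + (3*2)*4)/(6*(2 + (3*2)*4))) + 226/3) = 1/((97/6 - (-16 + 6*4)/(6*(2 + 6*4))) + 226/3) = 1/((97/6 - (-16 + 24)/(6*(2 + 24))) + 226/3) = 1/((97/6 - 8/(6*26)) + 226/3) = 1/((97/6 - 8/156) + 226/3) = 1/((97/6 - ⅙*4/13) + 226/3) = 1/((97/6 - 2/39) + 226/3) = 1/(419/26 + 226/3) = 1/(7133/78) = 78/7133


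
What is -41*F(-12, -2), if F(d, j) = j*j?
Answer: -164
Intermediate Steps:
F(d, j) = j²
-41*F(-12, -2) = -41*(-2)² = -41*4 = -164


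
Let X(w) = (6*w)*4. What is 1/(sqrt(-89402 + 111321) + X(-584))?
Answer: -14016/196426337 - sqrt(21919)/196426337 ≈ -7.2109e-5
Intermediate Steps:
X(w) = 24*w
1/(sqrt(-89402 + 111321) + X(-584)) = 1/(sqrt(-89402 + 111321) + 24*(-584)) = 1/(sqrt(21919) - 14016) = 1/(-14016 + sqrt(21919))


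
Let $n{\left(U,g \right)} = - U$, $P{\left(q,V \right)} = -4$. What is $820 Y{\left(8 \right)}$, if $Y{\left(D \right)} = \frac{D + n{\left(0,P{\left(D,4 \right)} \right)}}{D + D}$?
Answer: $410$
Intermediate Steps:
$Y{\left(D \right)} = \frac{1}{2}$ ($Y{\left(D \right)} = \frac{D - 0}{D + D} = \frac{D + 0}{2 D} = D \frac{1}{2 D} = \frac{1}{2}$)
$820 Y{\left(8 \right)} = 820 \cdot \frac{1}{2} = 410$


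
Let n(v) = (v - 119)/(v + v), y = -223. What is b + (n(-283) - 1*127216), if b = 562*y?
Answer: -71469185/283 ≈ -2.5254e+5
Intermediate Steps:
n(v) = (-119 + v)/(2*v) (n(v) = (-119 + v)/((2*v)) = (-119 + v)*(1/(2*v)) = (-119 + v)/(2*v))
b = -125326 (b = 562*(-223) = -125326)
b + (n(-283) - 1*127216) = -125326 + ((1/2)*(-119 - 283)/(-283) - 1*127216) = -125326 + ((1/2)*(-1/283)*(-402) - 127216) = -125326 + (201/283 - 127216) = -125326 - 36001927/283 = -71469185/283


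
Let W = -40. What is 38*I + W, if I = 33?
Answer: 1214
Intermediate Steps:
38*I + W = 38*33 - 40 = 1254 - 40 = 1214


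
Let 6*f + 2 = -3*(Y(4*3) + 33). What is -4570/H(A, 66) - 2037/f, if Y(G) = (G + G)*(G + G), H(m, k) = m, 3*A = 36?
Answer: -4105933/10974 ≈ -374.15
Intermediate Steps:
A = 12 (A = (⅓)*36 = 12)
Y(G) = 4*G² (Y(G) = (2*G)*(2*G) = 4*G²)
f = -1829/6 (f = -⅓ + (-3*(4*(4*3)² + 33))/6 = -⅓ + (-3*(4*12² + 33))/6 = -⅓ + (-3*(4*144 + 33))/6 = -⅓ + (-3*(576 + 33))/6 = -⅓ + (-3*609)/6 = -⅓ + (⅙)*(-1827) = -⅓ - 609/2 = -1829/6 ≈ -304.83)
-4570/H(A, 66) - 2037/f = -4570/12 - 2037/(-1829/6) = -4570*1/12 - 2037*(-6/1829) = -2285/6 + 12222/1829 = -4105933/10974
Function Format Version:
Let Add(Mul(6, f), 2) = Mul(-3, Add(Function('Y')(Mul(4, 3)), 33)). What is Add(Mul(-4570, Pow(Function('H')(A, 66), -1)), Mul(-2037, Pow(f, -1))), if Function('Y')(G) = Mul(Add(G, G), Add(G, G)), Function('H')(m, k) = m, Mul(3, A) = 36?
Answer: Rational(-4105933, 10974) ≈ -374.15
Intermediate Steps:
A = 12 (A = Mul(Rational(1, 3), 36) = 12)
Function('Y')(G) = Mul(4, Pow(G, 2)) (Function('Y')(G) = Mul(Mul(2, G), Mul(2, G)) = Mul(4, Pow(G, 2)))
f = Rational(-1829, 6) (f = Add(Rational(-1, 3), Mul(Rational(1, 6), Mul(-3, Add(Mul(4, Pow(Mul(4, 3), 2)), 33)))) = Add(Rational(-1, 3), Mul(Rational(1, 6), Mul(-3, Add(Mul(4, Pow(12, 2)), 33)))) = Add(Rational(-1, 3), Mul(Rational(1, 6), Mul(-3, Add(Mul(4, 144), 33)))) = Add(Rational(-1, 3), Mul(Rational(1, 6), Mul(-3, Add(576, 33)))) = Add(Rational(-1, 3), Mul(Rational(1, 6), Mul(-3, 609))) = Add(Rational(-1, 3), Mul(Rational(1, 6), -1827)) = Add(Rational(-1, 3), Rational(-609, 2)) = Rational(-1829, 6) ≈ -304.83)
Add(Mul(-4570, Pow(Function('H')(A, 66), -1)), Mul(-2037, Pow(f, -1))) = Add(Mul(-4570, Pow(12, -1)), Mul(-2037, Pow(Rational(-1829, 6), -1))) = Add(Mul(-4570, Rational(1, 12)), Mul(-2037, Rational(-6, 1829))) = Add(Rational(-2285, 6), Rational(12222, 1829)) = Rational(-4105933, 10974)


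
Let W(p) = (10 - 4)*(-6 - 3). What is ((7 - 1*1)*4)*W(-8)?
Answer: -1296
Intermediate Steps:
W(p) = -54 (W(p) = 6*(-9) = -54)
((7 - 1*1)*4)*W(-8) = ((7 - 1*1)*4)*(-54) = ((7 - 1)*4)*(-54) = (6*4)*(-54) = 24*(-54) = -1296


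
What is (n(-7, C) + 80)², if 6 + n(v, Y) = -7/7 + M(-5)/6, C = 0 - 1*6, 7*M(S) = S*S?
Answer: 9554281/1764 ≈ 5416.3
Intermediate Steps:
M(S) = S²/7 (M(S) = (S*S)/7 = S²/7)
C = -6 (C = 0 - 6 = -6)
n(v, Y) = -269/42 (n(v, Y) = -6 + (-7/7 + ((⅐)*(-5)²)/6) = -6 + (-7*⅐ + ((⅐)*25)*(⅙)) = -6 + (-1 + (25/7)*(⅙)) = -6 + (-1 + 25/42) = -6 - 17/42 = -269/42)
(n(-7, C) + 80)² = (-269/42 + 80)² = (3091/42)² = 9554281/1764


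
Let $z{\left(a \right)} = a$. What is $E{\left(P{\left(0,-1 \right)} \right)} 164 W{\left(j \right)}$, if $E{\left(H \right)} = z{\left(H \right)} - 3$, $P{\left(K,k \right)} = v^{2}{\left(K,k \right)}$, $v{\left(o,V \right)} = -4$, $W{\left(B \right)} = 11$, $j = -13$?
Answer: $23452$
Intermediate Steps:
$P{\left(K,k \right)} = 16$ ($P{\left(K,k \right)} = \left(-4\right)^{2} = 16$)
$E{\left(H \right)} = -3 + H$ ($E{\left(H \right)} = H - 3 = -3 + H$)
$E{\left(P{\left(0,-1 \right)} \right)} 164 W{\left(j \right)} = \left(-3 + 16\right) 164 \cdot 11 = 13 \cdot 164 \cdot 11 = 2132 \cdot 11 = 23452$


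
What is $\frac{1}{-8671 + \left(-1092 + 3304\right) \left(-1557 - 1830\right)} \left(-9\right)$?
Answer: $\frac{9}{7500715} \approx 1.1999 \cdot 10^{-6}$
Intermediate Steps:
$\frac{1}{-8671 + \left(-1092 + 3304\right) \left(-1557 - 1830\right)} \left(-9\right) = \frac{1}{-8671 + 2212 \left(-3387\right)} \left(-9\right) = \frac{1}{-8671 - 7492044} \left(-9\right) = \frac{1}{-7500715} \left(-9\right) = \left(- \frac{1}{7500715}\right) \left(-9\right) = \frac{9}{7500715}$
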